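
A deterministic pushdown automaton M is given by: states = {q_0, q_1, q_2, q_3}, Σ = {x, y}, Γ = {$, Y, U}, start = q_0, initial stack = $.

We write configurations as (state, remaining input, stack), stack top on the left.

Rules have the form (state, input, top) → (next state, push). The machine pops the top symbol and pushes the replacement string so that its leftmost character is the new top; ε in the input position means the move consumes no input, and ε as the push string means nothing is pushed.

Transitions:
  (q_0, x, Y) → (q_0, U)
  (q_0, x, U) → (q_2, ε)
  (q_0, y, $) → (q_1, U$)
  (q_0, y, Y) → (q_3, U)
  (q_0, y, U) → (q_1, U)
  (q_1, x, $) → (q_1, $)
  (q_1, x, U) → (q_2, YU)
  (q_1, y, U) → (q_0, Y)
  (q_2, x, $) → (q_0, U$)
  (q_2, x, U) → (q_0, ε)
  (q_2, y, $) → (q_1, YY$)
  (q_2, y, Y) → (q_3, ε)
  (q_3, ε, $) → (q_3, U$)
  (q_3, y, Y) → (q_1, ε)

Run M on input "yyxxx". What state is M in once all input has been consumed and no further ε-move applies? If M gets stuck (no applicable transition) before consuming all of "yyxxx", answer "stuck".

q_0

(q_0, yyxxx, $)
  read y, top $: go to q_1, push U$ → (q_1, yxxx, U$)
  read y, top U: go to q_0, push Y → (q_0, xxx, Y$)
  read x, top Y: go to q_0, push U → (q_0, xx, U$)
  read x, top U: go to q_2, push ε → (q_2, x, $)
  read x, top $: go to q_0, push U$ → (q_0, ε, U$)
All input consumed; M is in state q_0.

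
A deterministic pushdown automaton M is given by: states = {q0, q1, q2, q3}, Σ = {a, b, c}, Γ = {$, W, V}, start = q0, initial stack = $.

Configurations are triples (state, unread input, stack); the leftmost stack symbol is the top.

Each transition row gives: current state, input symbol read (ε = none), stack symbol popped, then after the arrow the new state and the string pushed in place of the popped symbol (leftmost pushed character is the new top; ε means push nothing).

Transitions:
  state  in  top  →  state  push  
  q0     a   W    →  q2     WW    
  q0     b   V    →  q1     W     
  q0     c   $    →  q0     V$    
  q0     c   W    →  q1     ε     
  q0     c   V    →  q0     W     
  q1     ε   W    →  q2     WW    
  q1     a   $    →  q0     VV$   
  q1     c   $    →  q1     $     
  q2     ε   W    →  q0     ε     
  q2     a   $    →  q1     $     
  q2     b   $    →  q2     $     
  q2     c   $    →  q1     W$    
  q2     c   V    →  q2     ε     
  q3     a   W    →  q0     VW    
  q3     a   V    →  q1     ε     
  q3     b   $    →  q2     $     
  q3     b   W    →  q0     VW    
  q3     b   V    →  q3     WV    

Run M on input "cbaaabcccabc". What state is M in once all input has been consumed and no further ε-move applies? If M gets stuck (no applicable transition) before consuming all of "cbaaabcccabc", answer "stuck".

stuck

(q0, cbaaabcccabc, $)
  read c, top $: go to q0, push V$ → (q0, baaabcccabc, V$)
  read b, top V: go to q1, push W → (q1, aaabcccabc, W$)
  ε-move, top W: go to q2, push WW → (q2, aaabcccabc, WW$)
  ε-move, top W: go to q0, push ε → (q0, aaabcccabc, W$)
  read a, top W: go to q2, push WW → (q2, aabcccabc, WW$)
  ε-move, top W: go to q0, push ε → (q0, aabcccabc, W$)
  read a, top W: go to q2, push WW → (q2, abcccabc, WW$)
  ε-move, top W: go to q0, push ε → (q0, abcccabc, W$)
  read a, top W: go to q2, push WW → (q2, bcccabc, WW$)
  ε-move, top W: go to q0, push ε → (q0, bcccabc, W$)
No transition for (q0, b, top W); M blocks with input bcccabc remaining.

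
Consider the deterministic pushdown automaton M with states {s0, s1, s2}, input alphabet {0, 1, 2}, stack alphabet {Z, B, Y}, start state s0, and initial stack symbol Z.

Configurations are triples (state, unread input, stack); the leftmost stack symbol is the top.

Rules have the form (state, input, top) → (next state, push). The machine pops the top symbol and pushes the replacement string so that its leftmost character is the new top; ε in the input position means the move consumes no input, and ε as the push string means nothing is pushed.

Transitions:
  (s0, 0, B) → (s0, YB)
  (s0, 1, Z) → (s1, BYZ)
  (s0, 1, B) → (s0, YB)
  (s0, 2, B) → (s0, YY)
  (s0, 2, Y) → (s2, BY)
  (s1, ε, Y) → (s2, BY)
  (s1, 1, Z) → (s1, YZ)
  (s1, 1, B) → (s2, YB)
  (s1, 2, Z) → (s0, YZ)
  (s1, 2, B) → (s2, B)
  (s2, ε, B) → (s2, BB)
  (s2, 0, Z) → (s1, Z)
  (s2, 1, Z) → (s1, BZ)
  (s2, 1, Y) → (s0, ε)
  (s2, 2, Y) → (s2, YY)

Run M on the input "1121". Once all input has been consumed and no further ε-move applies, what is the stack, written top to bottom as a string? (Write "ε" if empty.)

YBYZ

(s0, 1121, Z)
  read 1, top Z: go to s1, push BYZ → (s1, 121, BYZ)
  read 1, top B: go to s2, push YB → (s2, 21, YBYZ)
  read 2, top Y: go to s2, push YY → (s2, 1, YYBYZ)
  read 1, top Y: go to s0, push ε → (s0, ε, YBYZ)
All input consumed in state s0 with stack YBYZ.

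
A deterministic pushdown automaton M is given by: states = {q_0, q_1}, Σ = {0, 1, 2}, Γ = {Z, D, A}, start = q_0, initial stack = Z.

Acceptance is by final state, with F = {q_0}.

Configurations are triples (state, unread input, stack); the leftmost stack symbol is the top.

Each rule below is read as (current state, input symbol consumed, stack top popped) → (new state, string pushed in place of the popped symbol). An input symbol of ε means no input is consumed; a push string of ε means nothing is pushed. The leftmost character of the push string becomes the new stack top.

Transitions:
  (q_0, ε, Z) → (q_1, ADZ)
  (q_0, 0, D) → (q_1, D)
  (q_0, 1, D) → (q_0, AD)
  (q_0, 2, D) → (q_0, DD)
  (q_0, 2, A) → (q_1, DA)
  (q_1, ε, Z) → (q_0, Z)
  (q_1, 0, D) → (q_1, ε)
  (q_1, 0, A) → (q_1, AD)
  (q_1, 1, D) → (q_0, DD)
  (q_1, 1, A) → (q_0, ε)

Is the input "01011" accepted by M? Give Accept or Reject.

Accept

(q_0, 01011, Z)
  ε-move, top Z: go to q_1, push ADZ → (q_1, 01011, ADZ)
  read 0, top A: go to q_1, push AD → (q_1, 1011, ADDZ)
  read 1, top A: go to q_0, push ε → (q_0, 011, DDZ)
  read 0, top D: go to q_1, push D → (q_1, 11, DDZ)
  read 1, top D: go to q_0, push DD → (q_0, 1, DDDZ)
  read 1, top D: go to q_0, push AD → (q_0, ε, ADDDZ)
All input consumed; state q_0 ∈ F.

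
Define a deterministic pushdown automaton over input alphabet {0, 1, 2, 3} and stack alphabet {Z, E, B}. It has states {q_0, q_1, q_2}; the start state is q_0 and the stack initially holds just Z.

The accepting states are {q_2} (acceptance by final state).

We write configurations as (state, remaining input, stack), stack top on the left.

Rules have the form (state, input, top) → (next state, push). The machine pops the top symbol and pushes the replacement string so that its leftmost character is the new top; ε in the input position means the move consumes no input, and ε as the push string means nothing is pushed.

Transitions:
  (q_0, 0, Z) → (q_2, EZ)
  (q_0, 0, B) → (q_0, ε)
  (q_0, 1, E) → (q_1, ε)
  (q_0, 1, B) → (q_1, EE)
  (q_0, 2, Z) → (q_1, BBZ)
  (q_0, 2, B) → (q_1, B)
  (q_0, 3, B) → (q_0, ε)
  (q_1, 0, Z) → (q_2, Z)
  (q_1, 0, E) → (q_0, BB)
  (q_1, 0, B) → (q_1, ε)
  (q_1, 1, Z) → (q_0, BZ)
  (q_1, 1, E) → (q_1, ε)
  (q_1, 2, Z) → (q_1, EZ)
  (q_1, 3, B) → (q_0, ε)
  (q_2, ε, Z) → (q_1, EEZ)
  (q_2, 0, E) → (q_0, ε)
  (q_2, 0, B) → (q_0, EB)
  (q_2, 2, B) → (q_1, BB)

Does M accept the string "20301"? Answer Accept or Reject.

Reject

(q_0, 20301, Z)
  read 2, top Z: go to q_1, push BBZ → (q_1, 0301, BBZ)
  read 0, top B: go to q_1, push ε → (q_1, 301, BZ)
  read 3, top B: go to q_0, push ε → (q_0, 01, Z)
  read 0, top Z: go to q_2, push EZ → (q_2, 1, EZ)
No transition applies at (q_2, 1, EZ); input not fully consumed.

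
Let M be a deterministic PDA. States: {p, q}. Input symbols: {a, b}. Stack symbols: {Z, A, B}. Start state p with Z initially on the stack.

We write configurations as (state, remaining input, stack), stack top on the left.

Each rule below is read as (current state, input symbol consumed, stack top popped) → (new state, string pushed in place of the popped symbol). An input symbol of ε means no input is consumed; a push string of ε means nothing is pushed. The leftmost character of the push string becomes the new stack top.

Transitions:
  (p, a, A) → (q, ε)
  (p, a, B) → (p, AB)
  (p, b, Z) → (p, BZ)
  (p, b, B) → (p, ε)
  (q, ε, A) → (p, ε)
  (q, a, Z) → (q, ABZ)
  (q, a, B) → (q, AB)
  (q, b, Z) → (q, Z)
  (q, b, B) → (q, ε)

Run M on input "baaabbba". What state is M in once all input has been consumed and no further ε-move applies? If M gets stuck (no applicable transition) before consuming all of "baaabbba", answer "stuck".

stuck

(p, baaabbba, Z)
  read b, top Z: go to p, push BZ → (p, aaabbba, BZ)
  read a, top B: go to p, push AB → (p, aabbba, ABZ)
  read a, top A: go to q, push ε → (q, abbba, BZ)
  read a, top B: go to q, push AB → (q, bbba, ABZ)
  ε-move, top A: go to p, push ε → (p, bbba, BZ)
  read b, top B: go to p, push ε → (p, bba, Z)
  read b, top Z: go to p, push BZ → (p, ba, BZ)
  read b, top B: go to p, push ε → (p, a, Z)
No transition for (p, a, top Z); M blocks with input a remaining.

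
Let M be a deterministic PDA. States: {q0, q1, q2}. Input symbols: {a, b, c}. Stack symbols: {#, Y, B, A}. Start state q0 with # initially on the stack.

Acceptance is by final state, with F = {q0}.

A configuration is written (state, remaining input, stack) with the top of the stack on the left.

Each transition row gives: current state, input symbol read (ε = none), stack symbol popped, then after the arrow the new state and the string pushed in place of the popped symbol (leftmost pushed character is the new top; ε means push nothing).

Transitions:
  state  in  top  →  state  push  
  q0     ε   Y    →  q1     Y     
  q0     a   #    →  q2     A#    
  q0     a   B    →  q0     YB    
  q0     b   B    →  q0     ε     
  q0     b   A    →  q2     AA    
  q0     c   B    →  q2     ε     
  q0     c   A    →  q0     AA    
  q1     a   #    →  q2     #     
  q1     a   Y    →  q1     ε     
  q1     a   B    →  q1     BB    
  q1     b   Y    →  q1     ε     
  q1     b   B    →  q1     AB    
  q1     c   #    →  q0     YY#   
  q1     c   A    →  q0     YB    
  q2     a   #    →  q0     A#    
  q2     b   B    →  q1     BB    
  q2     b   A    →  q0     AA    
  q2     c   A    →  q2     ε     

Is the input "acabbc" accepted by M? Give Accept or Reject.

Accept

(q0, acabbc, #)
  read a, top #: go to q2, push A# → (q2, cabbc, A#)
  read c, top A: go to q2, push ε → (q2, abbc, #)
  read a, top #: go to q0, push A# → (q0, bbc, A#)
  read b, top A: go to q2, push AA → (q2, bc, AA#)
  read b, top A: go to q0, push AA → (q0, c, AAA#)
  read c, top A: go to q0, push AA → (q0, ε, AAAA#)
All input consumed; state q0 ∈ F.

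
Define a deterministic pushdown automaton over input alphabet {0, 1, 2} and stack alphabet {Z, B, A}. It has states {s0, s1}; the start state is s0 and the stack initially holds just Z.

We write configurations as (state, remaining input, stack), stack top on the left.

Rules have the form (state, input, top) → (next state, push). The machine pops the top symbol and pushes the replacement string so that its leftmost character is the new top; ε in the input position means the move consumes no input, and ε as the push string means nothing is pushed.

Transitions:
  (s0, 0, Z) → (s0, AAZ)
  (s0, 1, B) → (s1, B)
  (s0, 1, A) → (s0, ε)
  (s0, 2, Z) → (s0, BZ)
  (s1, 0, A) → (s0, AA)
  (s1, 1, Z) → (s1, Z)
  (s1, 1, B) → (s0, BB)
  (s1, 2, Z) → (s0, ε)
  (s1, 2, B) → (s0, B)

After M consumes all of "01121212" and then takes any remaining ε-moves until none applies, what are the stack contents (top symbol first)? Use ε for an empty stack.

(s0, 01121212, Z)
  read 0, top Z: go to s0, push AAZ → (s0, 1121212, AAZ)
  read 1, top A: go to s0, push ε → (s0, 121212, AZ)
  read 1, top A: go to s0, push ε → (s0, 21212, Z)
  read 2, top Z: go to s0, push BZ → (s0, 1212, BZ)
  read 1, top B: go to s1, push B → (s1, 212, BZ)
  read 2, top B: go to s0, push B → (s0, 12, BZ)
  read 1, top B: go to s1, push B → (s1, 2, BZ)
  read 2, top B: go to s0, push B → (s0, ε, BZ)
All input consumed in state s0 with stack BZ.

BZ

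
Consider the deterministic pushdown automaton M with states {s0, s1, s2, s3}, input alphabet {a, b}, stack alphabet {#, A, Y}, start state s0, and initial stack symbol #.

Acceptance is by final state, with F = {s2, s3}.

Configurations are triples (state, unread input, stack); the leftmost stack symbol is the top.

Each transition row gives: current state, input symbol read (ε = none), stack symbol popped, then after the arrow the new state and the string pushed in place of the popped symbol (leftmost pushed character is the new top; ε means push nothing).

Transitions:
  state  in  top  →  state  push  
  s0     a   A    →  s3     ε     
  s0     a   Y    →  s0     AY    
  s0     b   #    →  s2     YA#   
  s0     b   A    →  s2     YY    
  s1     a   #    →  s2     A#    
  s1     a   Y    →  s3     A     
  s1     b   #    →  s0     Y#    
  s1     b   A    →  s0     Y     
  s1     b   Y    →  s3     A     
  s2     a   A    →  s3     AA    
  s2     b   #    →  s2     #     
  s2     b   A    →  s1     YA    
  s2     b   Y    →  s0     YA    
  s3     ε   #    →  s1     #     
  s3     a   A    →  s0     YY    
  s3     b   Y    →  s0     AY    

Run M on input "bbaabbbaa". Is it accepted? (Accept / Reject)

(s0, bbaabbbaa, #)
  read b, top #: go to s2, push YA# → (s2, baabbbaa, YA#)
  read b, top Y: go to s0, push YA → (s0, aabbbaa, YAA#)
  read a, top Y: go to s0, push AY → (s0, abbbaa, AYAA#)
  read a, top A: go to s3, push ε → (s3, bbbaa, YAA#)
  read b, top Y: go to s0, push AY → (s0, bbaa, AYAA#)
  read b, top A: go to s2, push YY → (s2, baa, YYYAA#)
  read b, top Y: go to s0, push YA → (s0, aa, YAYYAA#)
  read a, top Y: go to s0, push AY → (s0, a, AYAYYAA#)
  read a, top A: go to s3, push ε → (s3, ε, YAYYAA#)
All input consumed; state s3 ∈ F.

Accept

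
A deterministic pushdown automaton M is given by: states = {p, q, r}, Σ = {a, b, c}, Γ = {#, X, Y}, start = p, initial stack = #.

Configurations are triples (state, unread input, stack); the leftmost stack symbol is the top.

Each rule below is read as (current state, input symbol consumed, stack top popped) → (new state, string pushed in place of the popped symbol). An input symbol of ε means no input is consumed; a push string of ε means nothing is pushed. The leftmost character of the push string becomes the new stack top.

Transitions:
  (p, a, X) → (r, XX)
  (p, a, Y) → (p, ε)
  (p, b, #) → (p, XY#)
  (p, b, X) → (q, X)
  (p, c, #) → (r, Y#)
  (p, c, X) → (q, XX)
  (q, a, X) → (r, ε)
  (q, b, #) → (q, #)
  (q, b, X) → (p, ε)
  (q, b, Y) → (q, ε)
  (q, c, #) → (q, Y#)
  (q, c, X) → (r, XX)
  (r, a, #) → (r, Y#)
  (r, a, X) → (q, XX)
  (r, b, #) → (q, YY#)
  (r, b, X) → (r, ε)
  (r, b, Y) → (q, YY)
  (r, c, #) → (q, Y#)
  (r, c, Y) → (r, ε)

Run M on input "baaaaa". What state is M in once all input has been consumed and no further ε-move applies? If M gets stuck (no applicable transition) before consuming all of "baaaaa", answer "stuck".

r

(p, baaaaa, #) ⊢ (p, aaaaa, XY#) ⊢ (r, aaaa, XXY#) ⊢ (q, aaa, XXXY#) ⊢ (r, aa, XXY#) ⊢ (q, a, XXXY#) ⊢ (r, ε, XXY#)
All input consumed; M is in state r.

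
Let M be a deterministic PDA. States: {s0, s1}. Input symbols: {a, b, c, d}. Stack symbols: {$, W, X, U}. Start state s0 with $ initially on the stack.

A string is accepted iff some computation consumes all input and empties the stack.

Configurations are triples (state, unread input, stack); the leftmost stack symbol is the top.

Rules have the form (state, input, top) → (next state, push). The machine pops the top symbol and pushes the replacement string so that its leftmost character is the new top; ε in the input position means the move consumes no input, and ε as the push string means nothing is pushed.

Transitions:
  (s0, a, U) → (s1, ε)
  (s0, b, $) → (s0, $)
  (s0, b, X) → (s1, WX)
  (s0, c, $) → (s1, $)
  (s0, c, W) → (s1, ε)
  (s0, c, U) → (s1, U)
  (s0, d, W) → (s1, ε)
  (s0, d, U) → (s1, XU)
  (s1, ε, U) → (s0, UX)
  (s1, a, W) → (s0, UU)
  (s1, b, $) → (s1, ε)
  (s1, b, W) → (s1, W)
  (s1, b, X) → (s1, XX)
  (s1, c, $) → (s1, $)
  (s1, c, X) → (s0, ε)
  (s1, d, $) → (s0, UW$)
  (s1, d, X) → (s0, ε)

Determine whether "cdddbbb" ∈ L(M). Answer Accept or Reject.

Reject

(s0, cdddbbb, $)
  read c, top $: go to s1, push $ → (s1, dddbbb, $)
  read d, top $: go to s0, push UW$ → (s0, ddbbb, UW$)
  read d, top U: go to s1, push XU → (s1, dbbb, XUW$)
  read d, top X: go to s0, push ε → (s0, bbb, UW$)
No transition applies at (s0, bbb, UW$); input not fully consumed.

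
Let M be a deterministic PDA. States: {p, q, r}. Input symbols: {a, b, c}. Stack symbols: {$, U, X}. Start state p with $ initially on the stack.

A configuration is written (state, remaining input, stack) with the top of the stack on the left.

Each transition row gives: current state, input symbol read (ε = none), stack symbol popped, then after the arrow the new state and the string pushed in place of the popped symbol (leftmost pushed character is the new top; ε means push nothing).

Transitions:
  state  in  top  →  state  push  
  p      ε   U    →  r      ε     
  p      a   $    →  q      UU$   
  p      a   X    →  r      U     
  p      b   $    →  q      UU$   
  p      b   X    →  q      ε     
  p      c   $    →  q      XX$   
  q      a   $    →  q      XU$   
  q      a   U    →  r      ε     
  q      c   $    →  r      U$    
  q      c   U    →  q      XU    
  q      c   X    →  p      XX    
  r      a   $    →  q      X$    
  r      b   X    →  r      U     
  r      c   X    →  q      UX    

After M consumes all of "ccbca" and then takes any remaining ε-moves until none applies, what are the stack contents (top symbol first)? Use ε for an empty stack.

UXX$

(p, ccbca, $) ⊢ (q, cbca, XX$) ⊢ (p, bca, XXX$) ⊢ (q, ca, XX$) ⊢ (p, a, XXX$) ⊢ (r, ε, UXX$)
All input consumed in state r with stack UXX$.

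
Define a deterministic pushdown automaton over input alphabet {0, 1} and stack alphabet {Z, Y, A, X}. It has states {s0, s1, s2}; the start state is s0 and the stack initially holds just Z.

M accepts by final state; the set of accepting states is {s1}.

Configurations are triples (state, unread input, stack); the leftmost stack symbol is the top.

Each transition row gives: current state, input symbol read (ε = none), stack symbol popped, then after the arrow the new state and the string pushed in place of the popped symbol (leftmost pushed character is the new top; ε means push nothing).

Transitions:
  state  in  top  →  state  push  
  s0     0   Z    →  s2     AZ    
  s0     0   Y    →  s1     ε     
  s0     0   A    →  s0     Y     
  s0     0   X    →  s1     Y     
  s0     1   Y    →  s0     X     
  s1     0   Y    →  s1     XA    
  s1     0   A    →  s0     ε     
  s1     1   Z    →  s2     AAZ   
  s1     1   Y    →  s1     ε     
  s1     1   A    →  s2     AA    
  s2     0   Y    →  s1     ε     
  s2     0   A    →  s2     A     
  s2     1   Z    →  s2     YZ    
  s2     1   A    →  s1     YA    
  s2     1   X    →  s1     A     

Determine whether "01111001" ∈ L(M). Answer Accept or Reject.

Reject

(s0, 01111001, Z)
  read 0, top Z: go to s2, push AZ → (s2, 1111001, AZ)
  read 1, top A: go to s1, push YA → (s1, 111001, YAZ)
  read 1, top Y: go to s1, push ε → (s1, 11001, AZ)
  read 1, top A: go to s2, push AA → (s2, 1001, AAZ)
  read 1, top A: go to s1, push YA → (s1, 001, YAAZ)
  read 0, top Y: go to s1, push XA → (s1, 01, XAAAZ)
No transition applies at (s1, 01, XAAAZ); input not fully consumed.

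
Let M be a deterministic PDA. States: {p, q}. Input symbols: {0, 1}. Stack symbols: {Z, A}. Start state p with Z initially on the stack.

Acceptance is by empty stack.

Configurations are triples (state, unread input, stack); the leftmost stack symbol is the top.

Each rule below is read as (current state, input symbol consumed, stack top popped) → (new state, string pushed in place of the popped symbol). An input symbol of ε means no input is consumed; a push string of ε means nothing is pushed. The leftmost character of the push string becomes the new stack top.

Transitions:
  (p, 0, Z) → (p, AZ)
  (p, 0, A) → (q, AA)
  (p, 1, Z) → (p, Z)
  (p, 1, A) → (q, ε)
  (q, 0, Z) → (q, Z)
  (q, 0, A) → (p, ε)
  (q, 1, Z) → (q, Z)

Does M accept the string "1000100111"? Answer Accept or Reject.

(p, 1000100111, Z) ⊢ (p, 000100111, Z) ⊢ (p, 00100111, AZ) ⊢ (q, 0100111, AAZ) ⊢ (p, 100111, AZ) ⊢ (q, 00111, Z) ⊢ (q, 0111, Z) ⊢ (q, 111, Z) ⊢ (q, 11, Z) ⊢ (q, 1, Z) ⊢ (q, ε, Z)
All input consumed; stack is Z, not empty, and no further ε-move applies.

Reject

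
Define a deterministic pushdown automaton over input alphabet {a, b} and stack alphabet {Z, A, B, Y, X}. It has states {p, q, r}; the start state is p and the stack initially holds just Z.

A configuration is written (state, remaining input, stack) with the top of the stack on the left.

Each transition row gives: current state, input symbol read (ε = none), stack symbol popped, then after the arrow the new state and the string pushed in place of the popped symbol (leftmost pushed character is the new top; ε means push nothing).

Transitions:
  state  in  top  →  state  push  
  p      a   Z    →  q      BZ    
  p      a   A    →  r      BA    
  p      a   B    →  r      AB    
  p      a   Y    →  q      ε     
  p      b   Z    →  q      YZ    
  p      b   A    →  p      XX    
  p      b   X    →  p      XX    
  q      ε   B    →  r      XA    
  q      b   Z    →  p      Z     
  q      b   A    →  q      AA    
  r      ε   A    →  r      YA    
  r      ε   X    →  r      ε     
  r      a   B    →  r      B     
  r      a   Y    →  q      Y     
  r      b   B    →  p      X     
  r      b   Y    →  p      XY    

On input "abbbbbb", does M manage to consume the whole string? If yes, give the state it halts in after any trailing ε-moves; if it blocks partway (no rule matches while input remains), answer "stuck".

(p, abbbbbb, Z)
  read a, top Z: go to q, push BZ → (q, bbbbbb, BZ)
  ε-move, top B: go to r, push XA → (r, bbbbbb, XAZ)
  ε-move, top X: go to r, push ε → (r, bbbbbb, AZ)
  ε-move, top A: go to r, push YA → (r, bbbbbb, YAZ)
  read b, top Y: go to p, push XY → (p, bbbbb, XYAZ)
  read b, top X: go to p, push XX → (p, bbbb, XXYAZ)
  read b, top X: go to p, push XX → (p, bbb, XXXYAZ)
  read b, top X: go to p, push XX → (p, bb, XXXXYAZ)
  read b, top X: go to p, push XX → (p, b, XXXXXYAZ)
  read b, top X: go to p, push XX → (p, ε, XXXXXXYAZ)
All input consumed; M is in state p.

p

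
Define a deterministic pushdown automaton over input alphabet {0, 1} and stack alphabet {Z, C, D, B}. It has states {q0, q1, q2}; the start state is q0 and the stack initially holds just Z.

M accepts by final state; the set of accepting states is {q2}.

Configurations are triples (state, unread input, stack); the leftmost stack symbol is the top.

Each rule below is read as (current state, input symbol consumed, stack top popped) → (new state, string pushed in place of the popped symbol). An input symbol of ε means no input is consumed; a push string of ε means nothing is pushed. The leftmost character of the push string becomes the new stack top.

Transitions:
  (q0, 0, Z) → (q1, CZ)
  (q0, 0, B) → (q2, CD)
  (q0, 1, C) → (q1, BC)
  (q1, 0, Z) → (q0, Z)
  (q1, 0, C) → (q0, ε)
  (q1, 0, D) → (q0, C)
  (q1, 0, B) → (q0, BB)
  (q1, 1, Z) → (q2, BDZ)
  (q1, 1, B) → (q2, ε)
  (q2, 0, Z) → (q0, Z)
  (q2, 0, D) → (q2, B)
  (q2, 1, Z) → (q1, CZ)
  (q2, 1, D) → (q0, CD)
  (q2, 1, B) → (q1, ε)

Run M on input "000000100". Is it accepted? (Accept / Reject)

(q0, 000000100, Z) ⊢ (q1, 00000100, CZ) ⊢ (q0, 0000100, Z) ⊢ (q1, 000100, CZ) ⊢ (q0, 00100, Z) ⊢ (q1, 0100, CZ) ⊢ (q0, 100, Z)
No transition applies at (q0, 100, Z); input not fully consumed.

Reject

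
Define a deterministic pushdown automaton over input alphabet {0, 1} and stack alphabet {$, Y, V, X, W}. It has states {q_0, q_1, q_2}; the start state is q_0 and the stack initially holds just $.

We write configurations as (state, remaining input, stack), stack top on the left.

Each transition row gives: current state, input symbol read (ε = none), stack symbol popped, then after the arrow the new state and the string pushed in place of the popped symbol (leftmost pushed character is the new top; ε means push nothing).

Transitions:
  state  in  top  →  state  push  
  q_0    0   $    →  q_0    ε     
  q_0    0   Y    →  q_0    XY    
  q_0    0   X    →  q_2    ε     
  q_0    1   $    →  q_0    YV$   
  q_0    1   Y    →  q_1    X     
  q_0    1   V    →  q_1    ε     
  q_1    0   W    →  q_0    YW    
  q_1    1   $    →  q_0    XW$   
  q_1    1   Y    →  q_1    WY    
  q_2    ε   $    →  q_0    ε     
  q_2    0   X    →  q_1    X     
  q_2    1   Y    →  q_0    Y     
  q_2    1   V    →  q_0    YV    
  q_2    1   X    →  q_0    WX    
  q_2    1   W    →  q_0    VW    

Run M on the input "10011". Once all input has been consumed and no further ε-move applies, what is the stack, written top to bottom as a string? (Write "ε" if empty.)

XV$

(q_0, 10011, $)
  read 1, top $: go to q_0, push YV$ → (q_0, 0011, YV$)
  read 0, top Y: go to q_0, push XY → (q_0, 011, XYV$)
  read 0, top X: go to q_2, push ε → (q_2, 11, YV$)
  read 1, top Y: go to q_0, push Y → (q_0, 1, YV$)
  read 1, top Y: go to q_1, push X → (q_1, ε, XV$)
All input consumed in state q_1 with stack XV$.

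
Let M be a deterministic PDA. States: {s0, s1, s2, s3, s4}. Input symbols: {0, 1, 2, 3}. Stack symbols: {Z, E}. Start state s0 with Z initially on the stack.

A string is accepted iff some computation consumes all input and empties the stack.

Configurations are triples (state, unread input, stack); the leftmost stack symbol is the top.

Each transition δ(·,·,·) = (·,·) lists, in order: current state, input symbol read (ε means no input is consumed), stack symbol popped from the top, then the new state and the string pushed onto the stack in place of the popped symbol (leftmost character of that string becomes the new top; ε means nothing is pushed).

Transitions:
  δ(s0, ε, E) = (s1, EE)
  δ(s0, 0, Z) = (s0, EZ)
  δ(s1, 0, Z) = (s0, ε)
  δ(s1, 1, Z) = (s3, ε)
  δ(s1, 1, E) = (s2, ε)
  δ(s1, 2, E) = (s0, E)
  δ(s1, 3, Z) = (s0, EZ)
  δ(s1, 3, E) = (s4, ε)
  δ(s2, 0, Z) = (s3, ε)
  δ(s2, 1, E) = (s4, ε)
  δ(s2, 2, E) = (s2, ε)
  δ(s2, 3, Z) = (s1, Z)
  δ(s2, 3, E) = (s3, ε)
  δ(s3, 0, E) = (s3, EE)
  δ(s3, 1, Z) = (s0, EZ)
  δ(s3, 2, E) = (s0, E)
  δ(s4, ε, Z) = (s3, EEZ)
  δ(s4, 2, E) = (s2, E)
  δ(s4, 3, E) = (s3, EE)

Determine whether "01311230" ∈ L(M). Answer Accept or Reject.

(s0, 01311230, Z)
  read 0, top Z: go to s0, push EZ → (s0, 1311230, EZ)
  ε-move, top E: go to s1, push EE → (s1, 1311230, EEZ)
  read 1, top E: go to s2, push ε → (s2, 311230, EZ)
  read 3, top E: go to s3, push ε → (s3, 11230, Z)
  read 1, top Z: go to s0, push EZ → (s0, 1230, EZ)
  ε-move, top E: go to s1, push EE → (s1, 1230, EEZ)
  read 1, top E: go to s2, push ε → (s2, 230, EZ)
  read 2, top E: go to s2, push ε → (s2, 30, Z)
  read 3, top Z: go to s1, push Z → (s1, 0, Z)
  read 0, top Z: go to s0, push ε → (s0, ε, ε)
All input consumed and the stack is empty.

Accept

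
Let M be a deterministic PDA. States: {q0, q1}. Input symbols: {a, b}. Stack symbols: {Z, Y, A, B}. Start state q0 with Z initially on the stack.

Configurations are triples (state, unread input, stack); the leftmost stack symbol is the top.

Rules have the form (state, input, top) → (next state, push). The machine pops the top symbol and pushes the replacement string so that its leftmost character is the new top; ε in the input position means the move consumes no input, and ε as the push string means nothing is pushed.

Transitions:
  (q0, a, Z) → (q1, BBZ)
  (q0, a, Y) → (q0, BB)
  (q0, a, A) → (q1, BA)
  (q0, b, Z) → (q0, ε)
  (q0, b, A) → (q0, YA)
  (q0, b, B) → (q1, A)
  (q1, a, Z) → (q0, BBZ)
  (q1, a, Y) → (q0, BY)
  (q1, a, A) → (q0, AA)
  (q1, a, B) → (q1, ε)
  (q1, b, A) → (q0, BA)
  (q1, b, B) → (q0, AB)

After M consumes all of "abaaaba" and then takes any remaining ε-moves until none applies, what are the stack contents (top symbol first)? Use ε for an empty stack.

BBAABBZ

(q0, abaaaba, Z) ⊢ (q1, baaaba, BBZ) ⊢ (q0, aaaba, ABBZ) ⊢ (q1, aaba, BABBZ) ⊢ (q1, aba, ABBZ) ⊢ (q0, ba, AABBZ) ⊢ (q0, a, YAABBZ) ⊢ (q0, ε, BBAABBZ)
All input consumed in state q0 with stack BBAABBZ.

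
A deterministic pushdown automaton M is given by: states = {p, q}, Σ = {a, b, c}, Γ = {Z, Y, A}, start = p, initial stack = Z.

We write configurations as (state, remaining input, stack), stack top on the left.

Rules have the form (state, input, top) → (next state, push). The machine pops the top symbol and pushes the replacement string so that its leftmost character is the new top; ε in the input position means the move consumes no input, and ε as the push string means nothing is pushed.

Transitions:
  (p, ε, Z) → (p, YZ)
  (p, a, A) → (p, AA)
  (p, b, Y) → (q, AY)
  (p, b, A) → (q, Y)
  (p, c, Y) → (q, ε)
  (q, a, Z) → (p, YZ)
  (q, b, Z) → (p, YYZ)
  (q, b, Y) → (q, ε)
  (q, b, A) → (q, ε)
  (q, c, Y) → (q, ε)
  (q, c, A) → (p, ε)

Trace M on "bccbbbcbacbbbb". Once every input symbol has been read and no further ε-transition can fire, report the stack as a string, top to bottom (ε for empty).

(p, bccbbbcbacbbbb, Z)
  ε-move, top Z: go to p, push YZ → (p, bccbbbcbacbbbb, YZ)
  read b, top Y: go to q, push AY → (q, ccbbbcbacbbbb, AYZ)
  read c, top A: go to p, push ε → (p, cbbbcbacbbbb, YZ)
  read c, top Y: go to q, push ε → (q, bbbcbacbbbb, Z)
  read b, top Z: go to p, push YYZ → (p, bbcbacbbbb, YYZ)
  read b, top Y: go to q, push AY → (q, bcbacbbbb, AYYZ)
  read b, top A: go to q, push ε → (q, cbacbbbb, YYZ)
  read c, top Y: go to q, push ε → (q, bacbbbb, YZ)
  read b, top Y: go to q, push ε → (q, acbbbb, Z)
  read a, top Z: go to p, push YZ → (p, cbbbb, YZ)
  read c, top Y: go to q, push ε → (q, bbbb, Z)
  read b, top Z: go to p, push YYZ → (p, bbb, YYZ)
  read b, top Y: go to q, push AY → (q, bb, AYYZ)
  read b, top A: go to q, push ε → (q, b, YYZ)
  read b, top Y: go to q, push ε → (q, ε, YZ)
All input consumed in state q with stack YZ.

YZ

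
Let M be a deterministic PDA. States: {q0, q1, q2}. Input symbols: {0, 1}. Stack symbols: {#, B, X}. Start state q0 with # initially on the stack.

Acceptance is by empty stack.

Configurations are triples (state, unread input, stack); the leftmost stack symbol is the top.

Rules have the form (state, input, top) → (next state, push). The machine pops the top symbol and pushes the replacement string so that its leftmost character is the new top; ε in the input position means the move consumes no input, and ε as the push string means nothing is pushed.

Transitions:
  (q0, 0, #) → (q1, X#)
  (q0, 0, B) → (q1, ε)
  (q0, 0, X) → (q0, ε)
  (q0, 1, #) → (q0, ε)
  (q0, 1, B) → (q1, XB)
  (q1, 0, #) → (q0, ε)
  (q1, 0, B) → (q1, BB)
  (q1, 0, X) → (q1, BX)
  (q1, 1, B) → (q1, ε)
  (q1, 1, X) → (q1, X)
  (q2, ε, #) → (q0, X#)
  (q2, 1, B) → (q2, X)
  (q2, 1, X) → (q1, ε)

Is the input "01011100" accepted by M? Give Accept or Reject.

(q0, 01011100, #)
  read 0, top #: go to q1, push X# → (q1, 1011100, X#)
  read 1, top X: go to q1, push X → (q1, 011100, X#)
  read 0, top X: go to q1, push BX → (q1, 11100, BX#)
  read 1, top B: go to q1, push ε → (q1, 1100, X#)
  read 1, top X: go to q1, push X → (q1, 100, X#)
  read 1, top X: go to q1, push X → (q1, 00, X#)
  read 0, top X: go to q1, push BX → (q1, 0, BX#)
  read 0, top B: go to q1, push BB → (q1, ε, BBX#)
All input consumed; stack is BBX#, not empty, and no further ε-move applies.

Reject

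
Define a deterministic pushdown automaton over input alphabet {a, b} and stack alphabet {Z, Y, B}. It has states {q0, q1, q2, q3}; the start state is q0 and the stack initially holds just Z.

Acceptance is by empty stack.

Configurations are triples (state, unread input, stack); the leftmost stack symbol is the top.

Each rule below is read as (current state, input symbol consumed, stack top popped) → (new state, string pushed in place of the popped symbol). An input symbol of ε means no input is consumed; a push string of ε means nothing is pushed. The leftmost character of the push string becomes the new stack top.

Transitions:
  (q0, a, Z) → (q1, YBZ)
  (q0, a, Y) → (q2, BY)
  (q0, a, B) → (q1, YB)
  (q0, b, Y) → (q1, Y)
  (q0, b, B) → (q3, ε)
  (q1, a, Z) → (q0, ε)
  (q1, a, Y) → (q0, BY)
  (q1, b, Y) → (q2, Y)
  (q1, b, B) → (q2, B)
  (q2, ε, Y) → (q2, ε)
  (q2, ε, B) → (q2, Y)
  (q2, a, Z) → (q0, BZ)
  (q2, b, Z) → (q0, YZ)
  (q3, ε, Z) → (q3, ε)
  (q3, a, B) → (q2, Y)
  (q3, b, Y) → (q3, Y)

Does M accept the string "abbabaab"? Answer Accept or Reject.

Accept

(q0, abbabaab, Z)
  read a, top Z: go to q1, push YBZ → (q1, bbabaab, YBZ)
  read b, top Y: go to q2, push Y → (q2, babaab, YBZ)
  ε-move, top Y: go to q2, push ε → (q2, babaab, BZ)
  ε-move, top B: go to q2, push Y → (q2, babaab, YZ)
  ε-move, top Y: go to q2, push ε → (q2, babaab, Z)
  read b, top Z: go to q0, push YZ → (q0, abaab, YZ)
  read a, top Y: go to q2, push BY → (q2, baab, BYZ)
  ε-move, top B: go to q2, push Y → (q2, baab, YYZ)
  ε-move, top Y: go to q2, push ε → (q2, baab, YZ)
  ε-move, top Y: go to q2, push ε → (q2, baab, Z)
  read b, top Z: go to q0, push YZ → (q0, aab, YZ)
  read a, top Y: go to q2, push BY → (q2, ab, BYZ)
  ε-move, top B: go to q2, push Y → (q2, ab, YYZ)
  ε-move, top Y: go to q2, push ε → (q2, ab, YZ)
  ε-move, top Y: go to q2, push ε → (q2, ab, Z)
  read a, top Z: go to q0, push BZ → (q0, b, BZ)
  read b, top B: go to q3, push ε → (q3, ε, Z)
  ε-move, top Z: go to q3, push ε → (q3, ε, ε)
All input consumed and the stack is empty.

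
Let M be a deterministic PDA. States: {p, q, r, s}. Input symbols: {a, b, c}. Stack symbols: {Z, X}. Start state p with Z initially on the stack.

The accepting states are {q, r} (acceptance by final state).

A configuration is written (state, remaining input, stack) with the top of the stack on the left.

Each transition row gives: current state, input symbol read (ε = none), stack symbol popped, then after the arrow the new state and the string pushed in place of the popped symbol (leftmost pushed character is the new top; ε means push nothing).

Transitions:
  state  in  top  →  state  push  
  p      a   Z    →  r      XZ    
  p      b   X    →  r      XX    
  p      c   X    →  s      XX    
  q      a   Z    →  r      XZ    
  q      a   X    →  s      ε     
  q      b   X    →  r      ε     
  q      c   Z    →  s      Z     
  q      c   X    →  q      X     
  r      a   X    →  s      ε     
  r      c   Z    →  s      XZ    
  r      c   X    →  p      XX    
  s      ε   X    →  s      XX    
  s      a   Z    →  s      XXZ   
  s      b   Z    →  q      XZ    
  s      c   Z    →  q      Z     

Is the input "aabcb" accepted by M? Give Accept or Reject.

Accept

(p, aabcb, Z)
  read a, top Z: go to r, push XZ → (r, abcb, XZ)
  read a, top X: go to s, push ε → (s, bcb, Z)
  read b, top Z: go to q, push XZ → (q, cb, XZ)
  read c, top X: go to q, push X → (q, b, XZ)
  read b, top X: go to r, push ε → (r, ε, Z)
All input consumed; state r ∈ F.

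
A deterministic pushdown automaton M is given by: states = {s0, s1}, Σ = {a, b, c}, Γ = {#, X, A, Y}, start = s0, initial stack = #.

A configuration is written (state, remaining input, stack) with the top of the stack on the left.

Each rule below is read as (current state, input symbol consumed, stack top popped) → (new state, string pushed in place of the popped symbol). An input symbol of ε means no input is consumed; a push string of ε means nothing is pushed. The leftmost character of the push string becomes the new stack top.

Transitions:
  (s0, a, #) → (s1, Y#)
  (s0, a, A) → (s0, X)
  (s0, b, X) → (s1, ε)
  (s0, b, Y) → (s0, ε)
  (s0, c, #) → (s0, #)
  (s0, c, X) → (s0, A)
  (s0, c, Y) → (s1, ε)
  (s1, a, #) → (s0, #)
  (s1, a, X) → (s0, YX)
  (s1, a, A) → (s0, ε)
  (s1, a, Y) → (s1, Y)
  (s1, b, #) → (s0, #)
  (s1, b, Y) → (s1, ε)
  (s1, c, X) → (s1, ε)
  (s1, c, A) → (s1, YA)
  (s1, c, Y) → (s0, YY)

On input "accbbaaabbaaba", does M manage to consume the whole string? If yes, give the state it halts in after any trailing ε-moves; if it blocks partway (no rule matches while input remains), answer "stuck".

(s0, accbbaaabbaaba, #)
  read a, top #: go to s1, push Y# → (s1, ccbbaaabbaaba, Y#)
  read c, top Y: go to s0, push YY → (s0, cbbaaabbaaba, YY#)
  read c, top Y: go to s1, push ε → (s1, bbaaabbaaba, Y#)
  read b, top Y: go to s1, push ε → (s1, baaabbaaba, #)
  read b, top #: go to s0, push # → (s0, aaabbaaba, #)
  read a, top #: go to s1, push Y# → (s1, aabbaaba, Y#)
  read a, top Y: go to s1, push Y → (s1, abbaaba, Y#)
  read a, top Y: go to s1, push Y → (s1, bbaaba, Y#)
  read b, top Y: go to s1, push ε → (s1, baaba, #)
  read b, top #: go to s0, push # → (s0, aaba, #)
  read a, top #: go to s1, push Y# → (s1, aba, Y#)
  read a, top Y: go to s1, push Y → (s1, ba, Y#)
  read b, top Y: go to s1, push ε → (s1, a, #)
  read a, top #: go to s0, push # → (s0, ε, #)
All input consumed; M is in state s0.

s0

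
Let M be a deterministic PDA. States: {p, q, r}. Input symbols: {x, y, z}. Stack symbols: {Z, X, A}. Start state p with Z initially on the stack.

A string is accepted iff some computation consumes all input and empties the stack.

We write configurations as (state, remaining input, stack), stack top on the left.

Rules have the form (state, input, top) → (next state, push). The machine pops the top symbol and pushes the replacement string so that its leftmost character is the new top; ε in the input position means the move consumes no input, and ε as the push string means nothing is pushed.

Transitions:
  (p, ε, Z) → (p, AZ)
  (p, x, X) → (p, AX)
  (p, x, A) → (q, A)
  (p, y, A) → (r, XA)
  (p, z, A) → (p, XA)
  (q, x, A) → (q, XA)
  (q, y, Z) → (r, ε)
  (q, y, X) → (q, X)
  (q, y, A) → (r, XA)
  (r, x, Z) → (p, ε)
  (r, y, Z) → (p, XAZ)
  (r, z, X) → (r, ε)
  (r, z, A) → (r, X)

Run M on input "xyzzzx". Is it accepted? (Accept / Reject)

Accept

(p, xyzzzx, Z)
  ε-move, top Z: go to p, push AZ → (p, xyzzzx, AZ)
  read x, top A: go to q, push A → (q, yzzzx, AZ)
  read y, top A: go to r, push XA → (r, zzzx, XAZ)
  read z, top X: go to r, push ε → (r, zzx, AZ)
  read z, top A: go to r, push X → (r, zx, XZ)
  read z, top X: go to r, push ε → (r, x, Z)
  read x, top Z: go to p, push ε → (p, ε, ε)
All input consumed and the stack is empty.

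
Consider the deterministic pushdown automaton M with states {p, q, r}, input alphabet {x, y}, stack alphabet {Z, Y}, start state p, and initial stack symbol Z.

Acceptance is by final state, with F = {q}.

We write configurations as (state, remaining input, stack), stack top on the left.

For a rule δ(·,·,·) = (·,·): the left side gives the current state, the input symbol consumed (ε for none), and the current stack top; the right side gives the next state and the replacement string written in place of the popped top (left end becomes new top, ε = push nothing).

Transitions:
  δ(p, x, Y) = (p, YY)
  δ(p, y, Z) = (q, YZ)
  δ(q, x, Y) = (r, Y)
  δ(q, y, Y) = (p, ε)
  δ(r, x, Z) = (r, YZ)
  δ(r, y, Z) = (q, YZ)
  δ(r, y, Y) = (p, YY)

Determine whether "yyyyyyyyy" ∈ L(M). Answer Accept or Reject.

Accept

(p, yyyyyyyyy, Z) ⊢ (q, yyyyyyyy, YZ) ⊢ (p, yyyyyyy, Z) ⊢ (q, yyyyyy, YZ) ⊢ (p, yyyyy, Z) ⊢ (q, yyyy, YZ) ⊢ (p, yyy, Z) ⊢ (q, yy, YZ) ⊢ (p, y, Z) ⊢ (q, ε, YZ)
All input consumed; state q ∈ F.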